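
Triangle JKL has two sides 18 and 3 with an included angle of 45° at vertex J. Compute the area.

When two sides and the included angle are known, the area formula is (1/2)ab sin(C).
The height from one side to the opposite vertex is 3 sin(45°) = 3*sqrt(2)/2.
Area = (1/2) * 18 * 3*sqrt(2)/2 = 27*sqrt(2)/2.

27*sqrt(2)/2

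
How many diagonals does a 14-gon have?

The number of diagonals in an n-gon is n(n - 3)/2.
For n = 14: 14(14 - 3)/2 = 14 × 11 / 2 = 77.

77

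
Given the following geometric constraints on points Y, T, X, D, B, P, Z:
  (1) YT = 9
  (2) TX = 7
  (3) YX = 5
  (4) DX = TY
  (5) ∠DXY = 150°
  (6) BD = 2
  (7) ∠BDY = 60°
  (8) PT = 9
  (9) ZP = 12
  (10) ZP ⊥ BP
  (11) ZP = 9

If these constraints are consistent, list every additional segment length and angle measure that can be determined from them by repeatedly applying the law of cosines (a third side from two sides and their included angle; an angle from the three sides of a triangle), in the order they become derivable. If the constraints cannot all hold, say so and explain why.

These constraints are not satisfiable: (9) ZP = 12 and (11) ZP = 9 assign two different lengths to the same segment. No planar figure meets all of them, so nothing further can be derived.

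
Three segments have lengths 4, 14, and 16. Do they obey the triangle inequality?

For three segments to close into a triangle, no single side can be as long as the other two combined.
The longest side is 16, and 4 + 14 = 18 > 16.
A triangle can be formed.

Yes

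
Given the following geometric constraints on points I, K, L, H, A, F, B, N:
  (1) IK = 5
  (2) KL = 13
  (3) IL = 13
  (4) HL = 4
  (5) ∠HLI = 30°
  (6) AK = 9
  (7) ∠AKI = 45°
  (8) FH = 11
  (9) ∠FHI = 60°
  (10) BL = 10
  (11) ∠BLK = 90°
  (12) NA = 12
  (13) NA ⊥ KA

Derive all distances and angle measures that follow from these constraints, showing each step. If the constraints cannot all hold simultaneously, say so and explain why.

The constraints are consistent.

Step 1: From IL = 13, LH = 4, and ∠ILH = 30°, by the law of cosines:
  IH² = IL² + LH² - 2·IL·LH·cos(30°) = 169 + 16 - 90.07 = 94.93
  IH ≈ 9.74

Step 2: From IK = 5, KA = 9, and ∠IKA = 45°, by the law of cosines:
  IA² = IK² + KA² - 2·IK·KA·cos(45°) = 25 + 81 - 63.64 = 42.36
  IA ≈ 6.51

Step 3: From KL = 13, LB = 10, and ∠KLB = 90°, by the law of cosines:
  KB² = KL² + LB² - 2·KL·LB·cos(90°) = 169 + 100 - 0 = 269
  KB ≈ 16.4

Step 4: From KA = 9, AN = 12, and ∠KAN = 90°, by the law of cosines:
  KN² = KA² + AN² - 2·KA·AN·cos(90°) = 81 + 144 - 0 = 225
  KN = 15

Step 5: From IK = 5, IL = 13, KL = 13, by the inverse law of cosines:
  cos(∠KIL) = (IK² + IL² - KL²) / (2·IK·IL)
  ∠KIL = 78.91°

Step 6: From KI = 5, KL = 13, IL = 13, by the inverse law of cosines:
  cos(∠IKL) = (KI² + KL² - IL²) / (2·KI·KL)
  ∠IKL = 78.91°

Step 7: From LI = 13, LK = 13, IK = 5, by the inverse law of cosines:
  cos(∠ILK) = (LI² + LK² - IK²) / (2·LI·LK)
  ∠ILK = 22.17°

Step 8: From IH = 9.74, HF = 11, and ∠IHF = 60°, by the law of cosines:
  IF² = IH² + HF² - 2·IH·HF·cos(60°) = 94.93 + 121 - 107.2 = 108.8
  IF ≈ 10.43

Step 9: From IA = 6.51, IK = 5, AK = 9, by the inverse law of cosines:
  cos(∠AIK) = (IA² + IK² - AK²) / (2·IA·IK)
  ∠AIK = 102.1°

Step 10: From IH = 9.74, IL = 13, HL = 4, by the inverse law of cosines:
  cos(∠HIL) = (IH² + IL² - HL²) / (2·IH·IL)
  ∠HIL = 11.85°

Step 11: From KA = 9, KN = 15, AN = 12, by the inverse law of cosines:
  cos(∠AKN) = (KA² + KN² - AN²) / (2·KA·KN)
  ∠AKN = 53.13°

Step 12: From KB = 16.4, KL = 13, BL = 10, by the inverse law of cosines:
  cos(∠BKL) = (KB² + KL² - BL²) / (2·KB·KL)
  ∠BKL = 37.57°

Step 13: From HI = 9.74, HL = 4, IL = 13, by the inverse law of cosines:
  cos(∠IHL) = (HI² + HL² - IL²) / (2·HI·HL)
  ∠IHL = 138.15°

Step 14: From AI = 6.51, AK = 9, IK = 5, by the inverse law of cosines:
  cos(∠IAK) = (AI² + AK² - IK²) / (2·AI·AK)
  ∠IAK = 32.9°

Step 15: From BK = 16.4, BL = 10, KL = 13, by the inverse law of cosines:
  cos(∠KBL) = (BK² + BL² - KL²) / (2·BK·BL)
  ∠KBL = 52.43°

Step 16: From NA = 12, NK = 15, AK = 9, by the inverse law of cosines:
  cos(∠ANK) = (NA² + NK² - AK²) / (2·NA·NK)
  ∠ANK = 36.87°

Step 17: From IF = 10.43, IH = 9.74, FH = 11, by the inverse law of cosines:
  cos(∠FIH) = (IF² + IH² - FH²) / (2·IF·IH)
  ∠FIH = 65.99°

Step 18: From FH = 11, FI = 10.43, HI = 9.74, by the inverse law of cosines:
  cos(∠HFI) = (FH² + FI² - HI²) / (2·FH·FI)
  ∠HFI = 54.01°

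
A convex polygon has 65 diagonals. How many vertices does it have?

Using d = n(n - 3)/2, we solve 65 = n(n - 3)/2.
So n(n - 3) = 130.
Testing n = 13: 13 * 10 = 130 = 130. Correct.
The polygon has 13 sides.

13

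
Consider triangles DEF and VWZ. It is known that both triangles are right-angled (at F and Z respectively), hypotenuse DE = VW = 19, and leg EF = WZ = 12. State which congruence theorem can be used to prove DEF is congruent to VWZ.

The given information matches HL: The hypotenuse and one leg of two right triangles are equal (Hypotenuse-Leg).

HL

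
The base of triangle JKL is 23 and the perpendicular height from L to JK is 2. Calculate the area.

Area = (1/2) * base * height
Area = (1/2) * 23 * 2
Area = 23

23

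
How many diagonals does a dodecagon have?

Each of the 12 vertices connects to 9 non-adjacent vertices via diagonals.
Total connections = 12 × 9 = 108, but each diagonal is counted twice.
Number of diagonals = 108 / 2 = 54.

54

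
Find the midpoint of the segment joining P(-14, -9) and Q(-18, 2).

M = ((x₁ + x₂)/2, (y₁ + y₂)/2)
= ((-14 + -18)/2, (-9 + 2)/2)
= (-32/2, -7/2) = (-16, -7/2)

(-16, -7/2)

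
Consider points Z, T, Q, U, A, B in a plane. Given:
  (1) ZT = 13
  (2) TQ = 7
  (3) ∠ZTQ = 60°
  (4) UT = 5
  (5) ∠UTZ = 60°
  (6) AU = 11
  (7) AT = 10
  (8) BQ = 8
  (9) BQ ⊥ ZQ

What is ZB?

Step 1: By the law of cosines on triangle ZTQ: ZQ² = 13² + 7² − 2·13·7·cos(60°) = 127, so ZQ = √127.
Step 2: By the law of cosines on triangle ZQB: ZB² = √127² + 8² − 2·√127·8·cos(90°) = 191, so ZB = √191.

Therefore, the length of ZB = √191.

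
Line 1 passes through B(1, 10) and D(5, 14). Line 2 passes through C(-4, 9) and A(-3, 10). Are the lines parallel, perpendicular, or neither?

Slope of line 1: m1 = (14 - 10)/(5 - 1) = 4/4 = 1
Slope of line 2: m2 = (10 - 9)/(-3 - -4) = 1/1 = 1
Two lines are parallel if and only if they have equal slopes (or both are vertical).
Here m1 = m2 = 1, confirming the lines are parallel.

Parallel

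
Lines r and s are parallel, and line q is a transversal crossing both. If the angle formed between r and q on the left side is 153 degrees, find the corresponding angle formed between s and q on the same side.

When a transversal crosses parallel lines, angles in the same position at each intersection are called corresponding angles.
These are always equal, so the answer is 153 degrees.

153 degrees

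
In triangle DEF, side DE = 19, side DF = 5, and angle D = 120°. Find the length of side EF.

When two sides and the included angle are known, the law of cosines gives the third side.
c^2 = a^2 + b^2 - 2ab cos(C) generalizes the Pythagorean theorem to non-right triangles.
Here: EF^2 = 361 + 25 - 190*(-1/2) = 481
EF = sqrt(481)

sqrt(481)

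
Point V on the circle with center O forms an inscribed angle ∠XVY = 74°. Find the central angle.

By the inscribed angle theorem, the central angle is twice the inscribed angle.
Central angle = 2 × 74° = 148°

148°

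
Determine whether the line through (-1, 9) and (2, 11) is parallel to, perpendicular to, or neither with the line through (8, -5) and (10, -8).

Slope of line 1: m1 = (11 - 9)/(2 - -1) = 2/3 = 2/3
Slope of line 2: m2 = (-8 - -5)/(10 - 8) = -3/2 = -3/2
Two lines are perpendicular when the product of their slopes is -1 (negative reciprocals).
m1 * m2 = (2/3) * (-3/2) = -1, confirming perpendicularity.

Perpendicular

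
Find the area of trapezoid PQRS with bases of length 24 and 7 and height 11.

Area = (24 + 7) * 11 / 2 = 341 / 2 = 341/2

341/2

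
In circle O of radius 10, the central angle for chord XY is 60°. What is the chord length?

Chord length = 2r sin(θ/2)
= 2 × 10 × sin(60°/2)
= 2 × 10 × sin(30°)
= 10

10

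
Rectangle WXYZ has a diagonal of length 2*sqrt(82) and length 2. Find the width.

Using the Pythagorean theorem: d^2 = a^2 + b^2
b^2 = d^2 - a^2
b^2 = 328 - 4
b^2 = 324
b = sqrt(324) = 18

18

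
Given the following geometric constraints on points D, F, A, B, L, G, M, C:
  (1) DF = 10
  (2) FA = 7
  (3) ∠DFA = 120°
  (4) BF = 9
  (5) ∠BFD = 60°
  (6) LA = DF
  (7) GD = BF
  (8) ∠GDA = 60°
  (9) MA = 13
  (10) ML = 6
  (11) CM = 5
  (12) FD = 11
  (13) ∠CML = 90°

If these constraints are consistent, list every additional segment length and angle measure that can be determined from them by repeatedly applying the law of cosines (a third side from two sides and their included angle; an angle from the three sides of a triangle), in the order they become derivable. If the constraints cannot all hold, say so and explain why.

These constraints are not satisfiable: (1) DF = 10 and (12) FD = 11 assign two different lengths to the same segment. No planar figure meets all of them, so nothing further can be derived.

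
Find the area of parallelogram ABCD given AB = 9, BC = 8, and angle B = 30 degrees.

Area = a * b * sin(theta)
Area = 9 * 8 * sin(30 degrees)
Area = 72 * 1/2
Area = 36

36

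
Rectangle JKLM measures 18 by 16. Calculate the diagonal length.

A rectangle's diagonal splits it into two right triangles, with the diagonal as the hypotenuse.
By the Pythagorean theorem, d^2 = 18^2 + 16^2 = 580.
Therefore d = sqrt(580) = 2*sqrt(145).

2*sqrt(145)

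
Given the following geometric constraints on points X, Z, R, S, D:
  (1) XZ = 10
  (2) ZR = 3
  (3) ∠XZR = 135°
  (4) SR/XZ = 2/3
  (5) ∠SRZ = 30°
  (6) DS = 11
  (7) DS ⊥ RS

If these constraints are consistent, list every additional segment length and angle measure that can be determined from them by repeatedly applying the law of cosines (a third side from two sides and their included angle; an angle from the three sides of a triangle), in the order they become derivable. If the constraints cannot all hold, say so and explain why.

The constraints are consistent. Derivable facts, in order:
After 1 step:
- RD ≈ 12.86
- XR ≈ 12.31
- ZS ≈ 4.34
After 2 steps:
- ∠DRS = 58.78°
- ∠RDS = 31.22°
- ∠RSZ = 20.24°
- ∠RXZ = 9.93°
- ∠RZS = 129.76°
- ∠XRZ = 35.07°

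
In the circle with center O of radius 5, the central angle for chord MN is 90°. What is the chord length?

Chord = 2(5) sin(45°) = 5*sqrt(2)

5*sqrt(2)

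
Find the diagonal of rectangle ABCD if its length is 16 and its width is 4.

d = sqrt(16^2 + 4^2) = sqrt(272) = 4*sqrt(17)

4*sqrt(17)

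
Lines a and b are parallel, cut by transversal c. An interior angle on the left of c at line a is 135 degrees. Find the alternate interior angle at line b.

Alternate interior angles are equal: 135 degrees.

135 degrees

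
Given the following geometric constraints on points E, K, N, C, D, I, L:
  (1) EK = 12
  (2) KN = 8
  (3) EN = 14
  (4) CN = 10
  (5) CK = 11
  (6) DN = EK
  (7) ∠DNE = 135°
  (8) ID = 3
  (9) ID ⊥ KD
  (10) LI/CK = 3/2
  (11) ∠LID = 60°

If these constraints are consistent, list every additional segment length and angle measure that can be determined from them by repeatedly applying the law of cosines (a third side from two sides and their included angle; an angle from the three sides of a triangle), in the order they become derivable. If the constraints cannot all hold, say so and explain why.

The constraints are consistent. Derivable facts, in order:
After 1 step:
- DL ≈ 15.22
- ED ≈ 24.03
- ∠CKN = 61.12°
- ∠CNK = 74.41°
- ∠EKN = 86.42°
- ∠ENK = 58.81°
- ∠KCN = 44.47°
- ∠KEN = 34.77°
After 2 steps:
- ∠DEN = 20.68°
- ∠DLI = 9.83°
- ∠EDN = 24.32°
- ∠IDL = 110.17°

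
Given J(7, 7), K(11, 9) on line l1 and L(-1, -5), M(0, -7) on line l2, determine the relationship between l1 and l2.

Slope of line 1: m1 = (9 - 7)/(11 - 7) = 2/4 = 1/2
Slope of line 2: m2 = (-7 - -5)/(0 - -1) = -2/1 = -2
m1 * m2 = -1, so perpendicular.

Perpendicular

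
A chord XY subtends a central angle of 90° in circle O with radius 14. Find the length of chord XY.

Chord length = 2r sin(θ/2)
= 2 × 14 × sin(90°/2)
= 2 × 14 × sin(45°)
= 14*sqrt(2)

14*sqrt(2)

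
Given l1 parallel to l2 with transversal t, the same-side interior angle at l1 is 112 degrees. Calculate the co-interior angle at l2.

Co-interior (same-side interior) angles are between the parallel lines on the same side of the transversal.
Unlike corresponding or alternate interior angles, they are supplementary rather than equal.
So the angle = 180 - 112 = 68 degrees.

68 degrees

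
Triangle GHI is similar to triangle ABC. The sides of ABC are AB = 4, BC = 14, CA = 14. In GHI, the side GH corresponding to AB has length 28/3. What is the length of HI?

k = 28/3/4 = 7/3. HI = 7/3 * 14 = 98/3.

98/3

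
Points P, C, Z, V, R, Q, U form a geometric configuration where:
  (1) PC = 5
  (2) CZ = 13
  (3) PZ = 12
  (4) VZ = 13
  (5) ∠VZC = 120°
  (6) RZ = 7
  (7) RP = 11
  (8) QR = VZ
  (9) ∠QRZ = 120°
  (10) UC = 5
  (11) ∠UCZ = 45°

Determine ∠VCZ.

Step 1: By the law of cosines on triangle CZV: CV² = 13² + 13² − 2·13·13·cos(120°) = 507, so CV = 13·√3.
Step 2: By the inverse law of cosines on triangle VCZ: cos(∠VCZ) = ((13·√3)² + 13² − 13²) / (2·13·√3·13) = 507/585.43 = 0.866, so ∠VCZ = 30°.

Therefore, the measure of angle ∠VCZ = 30°.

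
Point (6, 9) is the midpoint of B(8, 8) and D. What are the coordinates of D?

Using the midpoint formula: M = ((x1 + x2)/2, (y1 + y2)/2)
We know M = (6, 9) and B = (8, 8)
For x: 6 = (8 + x2)/2, so x2 = 2*6 - 8 = 4
For y: 9 = (8 + y2)/2, so y2 = 2*9 - 8 = 10
D = (4, 10)

(4, 10)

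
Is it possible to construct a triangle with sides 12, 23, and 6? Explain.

The longest side is 23. The other two sides sum to 6 + 12 = 18.
Since 18 ≤ 23, the two shorter sides cannot reach around to close the triangle.

No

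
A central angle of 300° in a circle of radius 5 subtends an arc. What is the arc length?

Arc length = 2πr × θ/360
= 2π × 5 × 5/6
= 25*pi/3

25*pi/3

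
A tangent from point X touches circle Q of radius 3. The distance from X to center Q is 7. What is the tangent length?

Let T be the point of tangency. Then QT ⊥ XT (radius ⊥ tangent).
In right triangle QTX: QX² = QT² + XT²
7² = 3² + XT²
XT² = 40, XT = 2*sqrt(10)

2*sqrt(10)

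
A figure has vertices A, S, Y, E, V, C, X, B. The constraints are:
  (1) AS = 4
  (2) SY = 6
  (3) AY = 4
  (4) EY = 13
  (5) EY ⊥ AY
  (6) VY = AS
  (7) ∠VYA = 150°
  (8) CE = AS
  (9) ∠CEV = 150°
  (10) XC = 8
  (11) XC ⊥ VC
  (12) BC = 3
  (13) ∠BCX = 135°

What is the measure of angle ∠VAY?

From the given relations: VY = AS = 4.
Step 1: By the law of cosines on triangle AYV: AV² = 4² + 4² − 2·4·4·cos(150°) = 59.71, so AV ≈ 7.73.
Step 2: By the inverse law of cosines on triangle VAY: cos(∠VAY) = (7.73² + 4² − 4²) / (2·7.73·4) = 59.71/61.82 = 0.9659, so ∠VAY = 15°.

Therefore, the measure of angle ∠VAY = 15°.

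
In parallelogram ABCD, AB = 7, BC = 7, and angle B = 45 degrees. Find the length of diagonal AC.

Law of cosines: d^2 = 7^2 + 7^2 - 2(7)(7)cos(45°) = 98 - 49*sqrt(2), so d = 7*sqrt(2 - sqrt(2)).

7*sqrt(2 - sqrt(2))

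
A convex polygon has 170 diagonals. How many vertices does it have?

Using d = n(n - 3)/2, we solve 170 = n(n - 3)/2.
So n(n - 3) = 340.
Testing n = 20: 20 * 17 = 340 = 340. Correct.
The polygon has 20 sides.

20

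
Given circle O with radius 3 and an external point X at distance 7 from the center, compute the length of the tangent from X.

The tangent, radius, and line from the external point to the center form a right triangle.
The right angle is where the tangent meets the radius.
By the Pythagorean theorem: tangent² + 3² = 7²
tangent² = 49 - 9 = 40
tangent = 2*sqrt(10)

2*sqrt(10)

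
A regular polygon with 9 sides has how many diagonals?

Each of the 9 vertices connects to 6 non-adjacent vertices via diagonals.
Total connections = 9 × 6 = 54, but each diagonal is counted twice.
Number of diagonals = 54 / 2 = 27.

27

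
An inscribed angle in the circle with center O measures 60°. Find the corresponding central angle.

By the inscribed angle theorem, the central angle is twice the inscribed angle.
Central angle = 2 × 60° = 120°

120°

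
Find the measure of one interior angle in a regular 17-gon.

Each interior angle of a regular n-gon is (n - 2) * 180 / n.
For n = 17: (17 - 2) * 180 / 17 = 2700/17 = 2700/17 degrees.

2700/17 degrees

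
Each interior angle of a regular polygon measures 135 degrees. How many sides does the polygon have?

Each interior angle of a regular n-gon is (n - 2) * 180 / n.
Setting this equal to 135:
(n - 2) * 180 / n = 135
Each exterior angle = 180 - 135 = 45 degrees.
Since exterior angles sum to 360: n = 360 / 45 = 8.

8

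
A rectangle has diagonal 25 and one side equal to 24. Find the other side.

Using the Pythagorean theorem: d^2 = a^2 + b^2
b^2 = d^2 - a^2
b^2 = 625 - 576
b^2 = 49
b = sqrt(49) = 7

7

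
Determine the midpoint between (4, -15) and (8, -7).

The midpoint is the average of the coordinates:
x: (4 + 8)/2 = 6
y: (-15 + -7)/2 = -11
Midpoint = (6, -11)

(6, -11)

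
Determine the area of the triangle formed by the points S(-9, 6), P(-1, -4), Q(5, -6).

Using the Shoelace formula for a triangle:
Area = (1/2)|x0(y1 - y2) + x1(y2 - y0) + x2(y0 - y1)|
Area = (1/2)|-9(-4 - -6) + -1(-6 - 6) + 5(6 - -4)|
Area = (1/2)|-18 + 12 + 50|
Area = (1/2)|44|
Area = (1/2)(44)
Area = 22

22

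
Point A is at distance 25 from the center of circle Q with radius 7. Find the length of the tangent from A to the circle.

tangent = √(d² - r²) = √(25² - 7²) = √(625 - 49) = √576 = 24

24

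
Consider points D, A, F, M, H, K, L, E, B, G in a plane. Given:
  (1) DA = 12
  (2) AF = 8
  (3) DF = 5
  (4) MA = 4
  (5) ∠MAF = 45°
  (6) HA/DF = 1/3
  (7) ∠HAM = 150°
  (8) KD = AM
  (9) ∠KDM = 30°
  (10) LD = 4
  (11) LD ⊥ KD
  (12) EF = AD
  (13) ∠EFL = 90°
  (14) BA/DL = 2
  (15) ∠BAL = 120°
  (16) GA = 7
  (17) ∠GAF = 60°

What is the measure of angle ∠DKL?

From the given relations: KD = AM = 4.
Step 1: By the law of cosines on triangle KDL: KL² = 4² + 4² − 2·4·4·cos(90°) = 32, so KL = 4·√2.
Step 2: By the inverse law of cosines on triangle DKL: cos(∠DKL) = (4² + (4·√2)² − 4²) / (2·4·4·√2) = 32/45.25 = 0.7071, so ∠DKL = 45°.

Therefore, the measure of angle ∠DKL = 45°.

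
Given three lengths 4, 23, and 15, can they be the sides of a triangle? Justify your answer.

Check the triangle inequality: 4 + 15 = 19 ≤ 23.
Since the sum of two sides does not exceed the third, no triangle can be formed.

No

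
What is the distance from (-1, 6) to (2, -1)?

d = sqrt((3)^2 + (-7)^2) = sqrt(58)

sqrt(58)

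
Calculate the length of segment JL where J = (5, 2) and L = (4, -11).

d = sqrt((4 - 5)^2 + (-11 - 2)^2)
d = sqrt(-1^2 + -13^2)
d = sqrt(1 + 169)
d = sqrt(170)

sqrt(170)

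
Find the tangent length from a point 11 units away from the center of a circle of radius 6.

The tangent, radius, and line from the external point to the center form a right triangle.
The right angle is where the tangent meets the radius.
By the Pythagorean theorem: tangent² + 6² = 11²
tangent² = 121 - 36 = 85
tangent = sqrt(85)

sqrt(85)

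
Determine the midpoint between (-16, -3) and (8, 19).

The midpoint is the point halfway along the segment.
Move half the horizontal distance: -16 + (8 - -16)/2 = -16 + 24/2 = -4
Move half the vertical distance: -3 + (19 - -3)/2 = -3 + 22/2 = 8
Midpoint = (-4, 8)

(-4, 8)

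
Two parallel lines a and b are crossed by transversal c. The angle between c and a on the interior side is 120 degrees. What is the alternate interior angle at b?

Alternate interior angles lie on opposite sides of the transversal, between the parallel lines.
By the alternate interior angle theorem, they are equal: 120 degrees.

120 degrees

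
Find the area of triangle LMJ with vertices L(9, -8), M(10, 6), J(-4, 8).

Shoelace: Area = (1/2)|9(6-8) + 10(8--8) + -4(-8-6)| = (1/2)(198) = 99

99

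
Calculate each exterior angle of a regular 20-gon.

Each exterior angle of a regular n-gon is 360 / n.
For n = 20: 360 / 20 = 18 degrees.

18 degrees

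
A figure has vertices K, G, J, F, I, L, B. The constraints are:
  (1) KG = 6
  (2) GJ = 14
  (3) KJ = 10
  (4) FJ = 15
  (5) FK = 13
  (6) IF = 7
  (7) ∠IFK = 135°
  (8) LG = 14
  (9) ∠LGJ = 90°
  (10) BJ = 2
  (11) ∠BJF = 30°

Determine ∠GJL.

Step 1: By the law of cosines on triangle JGL: JL² = 14² + 14² − 2·14·14·cos(90°) = 392, so JL = 14·√2.
Step 2: By the inverse law of cosines on triangle GJL: cos(∠GJL) = (14² + (14·√2)² − 14²) / (2·14·14·√2) = 392/554.37 = 0.7071, so ∠GJL = 45°.

Therefore, the measure of angle ∠GJL = 45°.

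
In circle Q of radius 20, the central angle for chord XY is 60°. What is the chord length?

Drop a perpendicular from the center to the chord, bisecting both the chord and the central angle.
Each half-chord = r sin(θ/2) = 20 sin(30°).
The full chord = 2 × 20 × sin(30°) = 20.

20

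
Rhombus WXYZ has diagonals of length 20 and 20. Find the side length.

Half-diagonals are 10 and 10. side = sqrt(10^2 + 10^2) = sqrt(200) = 10*sqrt(2)

10*sqrt(2)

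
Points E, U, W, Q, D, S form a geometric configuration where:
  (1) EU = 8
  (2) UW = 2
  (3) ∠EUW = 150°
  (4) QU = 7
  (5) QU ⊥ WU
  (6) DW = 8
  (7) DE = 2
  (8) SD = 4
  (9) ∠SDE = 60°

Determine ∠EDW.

Step 1: By the law of cosines on triangle EUW: EW² = 8² + 2² − 2·8·2·cos(150°) = 95.71, so EW ≈ 9.78.
Step 2: By the inverse law of cosines on triangle EDW: cos(∠EDW) = (2² + 8² − 9.78²) / (2·2·8) = -27.71/32 = -0.866, so ∠EDW = 150°.

Therefore, the measure of angle ∠EDW = 150°.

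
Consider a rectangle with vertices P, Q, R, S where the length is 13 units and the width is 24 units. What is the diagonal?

Using the Pythagorean theorem:
d² = 13² + 24² = 169 + 576 = 745
d = sqrt(745)

sqrt(745)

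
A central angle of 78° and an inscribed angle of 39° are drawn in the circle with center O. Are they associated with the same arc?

By the inscribed angle theorem, if both angles subtend the same arc, the inscribed angle must be half the central angle.
Half of 78° = 39°, which equals the given inscribed angle of 39°.
Therefore, yes, they correspond to the same arc.

Yes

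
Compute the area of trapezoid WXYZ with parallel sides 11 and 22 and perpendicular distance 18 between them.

A trapezoid's area equals the midsegment times the height.
The midsegment is (11 + 22) / 2 = 33/2.
Area = 33/2 * 18 = 297.

297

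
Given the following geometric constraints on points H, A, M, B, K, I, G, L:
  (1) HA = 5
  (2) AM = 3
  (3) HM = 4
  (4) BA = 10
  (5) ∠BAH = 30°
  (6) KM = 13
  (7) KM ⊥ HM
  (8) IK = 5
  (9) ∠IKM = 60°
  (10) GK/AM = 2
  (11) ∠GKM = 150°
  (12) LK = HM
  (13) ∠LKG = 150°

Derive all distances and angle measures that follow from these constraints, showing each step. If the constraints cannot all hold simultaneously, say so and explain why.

The constraints are consistent.

From the given relations:
  GK = 2·AM = 2·3 = 6
  LK = HM = 4

Step 1: From HA = 5, AB = 10, and ∠HAB = 30°, by the law of cosines:
  HB² = HA² + AB² - 2·HA·AB·cos(30°) = 25 + 100 - 86.6 = 38.4
  HB ≈ 6.2

Step 2: From HM = 4, MK = 13, and ∠HMK = 90°, by the law of cosines:
  HK² = HM² + MK² - 2·HM·MK·cos(90°) = 16 + 169 - 0 = 185
  HK = √185

Step 3: From MK = 13, KI = 5, and ∠MKI = 60°, by the law of cosines:
  MI² = MK² + KI² - 2·MK·KI·cos(60°) = 169 + 25 - 65 = 129
  MI = √129

Step 4: From MK = 13, KG = 6, and ∠MKG = 150°, by the law of cosines:
  MG² = MK² + KG² - 2·MK·KG·cos(150°) = 169 + 36 + 135.1 = 340.1
  MG ≈ 18.44

Step 5: From GK = 6, KL = 4, and ∠GKL = 150°, by the law of cosines:
  GL² = GK² + KL² - 2·GK·KL·cos(150°) = 36 + 16 + 41.57 = 93.57
  GL ≈ 9.67

Step 6: From HA = 5, HM = 4, AM = 3, by the inverse law of cosines:
  cos(∠AHM) = (HA² + HM² - AM²) / (2·HA·HM)
  ∠AHM = 36.87°

Step 7: From AH = 5, AM = 3, HM = 4, by the inverse law of cosines:
  cos(∠HAM) = (AH² + AM² - HM²) / (2·AH·AM)
  ∠HAM = 53.13°

Step 8: From MA = 3, MH = 4, AH = 5, by the inverse law of cosines:
  cos(∠AMH) = (MA² + MH² - AH²) / (2·MA·MH)
  ∠AMH = 90°

Step 9: From HA = 5, HB = 6.2, AB = 10, by the inverse law of cosines:
  cos(∠AHB) = (HA² + HB² - AB²) / (2·HA·HB)
  ∠AHB = 126.21°

Step 10: From HK = √185, HM = 4, KM = 13, by the inverse law of cosines:
  cos(∠KHM) = (HK² + HM² - KM²) / (2·HK·HM)
  ∠KHM = 72.9°

Step 11: From MG = 18.44, MK = 13, GK = 6, by the inverse law of cosines:
  cos(∠GMK) = (MG² + MK² - GK²) / (2·MG·MK)
  ∠GMK = 9.36°

Step 12: From MI = √129, MK = 13, IK = 5, by the inverse law of cosines:
  cos(∠IMK) = (MI² + MK² - IK²) / (2·MI·MK)
  ∠IMK = 22.41°

Step 13: From BA = 10, BH = 6.2, AH = 5, by the inverse law of cosines:
  cos(∠ABH) = (BA² + BH² - AH²) / (2·BA·BH)
  ∠ABH = 23.79°

Step 14: From KH = √185, KM = 13, HM = 4, by the inverse law of cosines:
  cos(∠HKM) = (KH² + KM² - HM²) / (2·KH·KM)
  ∠HKM = 17.1°

Step 15: From IK = 5, IM = √129, KM = 13, by the inverse law of cosines:
  cos(∠KIM) = (IK² + IM² - KM²) / (2·IK·IM)
  ∠KIM = 97.59°

Step 16: From GK = 6, GL = 9.67, KL = 4, by the inverse law of cosines:
  cos(∠KGL) = (GK² + GL² - KL²) / (2·GK·GL)
  ∠KGL = 11.93°

Step 17: From GK = 6, GM = 18.44, KM = 13, by the inverse law of cosines:
  cos(∠KGM) = (GK² + GM² - KM²) / (2·GK·GM)
  ∠KGM = 20.64°

Step 18: From LG = 9.67, LK = 4, GK = 6, by the inverse law of cosines:
  cos(∠GLK) = (LG² + LK² - GK²) / (2·LG·LK)
  ∠GLK = 18.07°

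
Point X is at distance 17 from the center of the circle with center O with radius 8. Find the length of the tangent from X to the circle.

Let T be the point of tangency. Then OT ⊥ XT (radius ⊥ tangent).
In right triangle OTX: OX² = OT² + XT²
17² = 8² + XT²
XT² = 225, XT = 15

15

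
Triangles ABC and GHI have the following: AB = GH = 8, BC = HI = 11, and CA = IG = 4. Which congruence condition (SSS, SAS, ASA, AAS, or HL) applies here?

The given information matches SSS: All three pairs of corresponding sides are equal (Side-Side-Side).

SSS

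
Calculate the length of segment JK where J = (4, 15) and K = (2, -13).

The horizontal distance is |2 - 4| = 2 and the vertical distance is |-13 - 15| = 28.
By the Pythagorean theorem, d = sqrt(2^2 + 28^2) = sqrt(788) = 2*sqrt(197).

2*sqrt(197)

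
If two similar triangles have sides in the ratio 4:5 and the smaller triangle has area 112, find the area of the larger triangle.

Area ratio = (4/5)^2 = 16/25. Area of the larger triangle = 112 * 25/16 = 175.

175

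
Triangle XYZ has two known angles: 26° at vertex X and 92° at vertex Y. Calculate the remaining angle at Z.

The interior angles sum to 180°: angle Z = 180 - 26 - 92 = 62°.
The triangle is obtuse (angles 26°, 92°, 62°).

62 degrees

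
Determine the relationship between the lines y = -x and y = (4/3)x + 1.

Slope of line 1: m1 = -1
Slope of line 2: m2 = 4/3
m1 != m2 and m1*m2 = -4/3 != -1. Neither.

Neither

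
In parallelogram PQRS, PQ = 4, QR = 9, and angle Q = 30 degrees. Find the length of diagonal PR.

Using the law of cosines:
d^2 = 4^2 + 9^2 - 2(4)(9)cos(30 degrees)
d^2 = 16 + 81 - 72*sqrt(3)/2
d^2 = 97 - 36*sqrt(3)
d = sqrt(97 - 36*sqrt(3))

sqrt(97 - 36*sqrt(3))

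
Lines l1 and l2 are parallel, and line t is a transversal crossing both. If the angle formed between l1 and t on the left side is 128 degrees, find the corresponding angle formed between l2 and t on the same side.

Corresponding angles formed by parallel lines and a transversal are equal.
The given angle is 128 degrees.
The corresponding angle = 128 degrees.

128 degrees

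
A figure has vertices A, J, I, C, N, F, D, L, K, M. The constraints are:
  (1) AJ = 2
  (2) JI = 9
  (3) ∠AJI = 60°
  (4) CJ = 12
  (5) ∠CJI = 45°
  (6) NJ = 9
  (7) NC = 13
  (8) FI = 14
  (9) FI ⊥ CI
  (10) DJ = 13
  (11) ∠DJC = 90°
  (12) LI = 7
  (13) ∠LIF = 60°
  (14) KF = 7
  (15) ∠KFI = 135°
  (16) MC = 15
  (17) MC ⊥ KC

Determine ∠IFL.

Step 1: By the law of cosines on triangle FIL: FL² = 14² + 7² − 2·14·7·cos(60°) = 147, so FL = 7·√3.
Step 2: By the inverse law of cosines on triangle IFL: cos(∠IFL) = (14² + (7·√3)² − 7²) / (2·14·7·√3) = 294/339.48 = 0.866, so ∠IFL = 30°.

Therefore, the measure of angle ∠IFL = 30°.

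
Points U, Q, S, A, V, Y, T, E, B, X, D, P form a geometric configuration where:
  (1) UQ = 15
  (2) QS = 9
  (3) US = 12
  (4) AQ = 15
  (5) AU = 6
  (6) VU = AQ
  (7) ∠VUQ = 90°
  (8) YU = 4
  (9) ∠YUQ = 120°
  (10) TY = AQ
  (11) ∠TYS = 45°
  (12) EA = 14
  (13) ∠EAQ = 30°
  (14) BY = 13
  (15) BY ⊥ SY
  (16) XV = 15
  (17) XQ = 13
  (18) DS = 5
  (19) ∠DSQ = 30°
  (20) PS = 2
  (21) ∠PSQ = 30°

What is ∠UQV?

From the given relations: VU = AQ = 15.
Step 1: By the law of cosines on triangle QUV: QV² = 15² + 15² − 2·15·15·cos(90°) = 450, so QV = 15·√2.
Step 2: By the inverse law of cosines on triangle UQV: cos(∠UQV) = (15² + (15·√2)² − 15²) / (2·15·15·√2) = 450/636.4 = 0.7071, so ∠UQV = 45°.

Therefore, the measure of angle ∠UQV = 45°.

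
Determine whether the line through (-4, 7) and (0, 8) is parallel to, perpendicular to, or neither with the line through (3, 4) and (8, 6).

Slope of line 1: m1 = (8 - 7)/(0 - -4) = 1/4 = 1/4
Slope of line 2: m2 = (6 - 4)/(8 - 3) = 2/5 = 2/5
m1 != m2 (1/4 != 2/5), so not parallel.
m1 * m2 = (1/4) * (2/5) = 1/10 != -1, so not perpendicular.
The lines are neither parallel nor perpendicular.

Neither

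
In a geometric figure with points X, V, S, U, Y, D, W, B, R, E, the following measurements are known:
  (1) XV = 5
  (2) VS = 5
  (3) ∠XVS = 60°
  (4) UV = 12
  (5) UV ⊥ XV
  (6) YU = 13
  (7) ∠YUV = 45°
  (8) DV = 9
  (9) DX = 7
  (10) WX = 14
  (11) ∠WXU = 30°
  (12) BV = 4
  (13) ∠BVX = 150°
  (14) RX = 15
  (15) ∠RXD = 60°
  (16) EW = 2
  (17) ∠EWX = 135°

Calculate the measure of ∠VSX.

Step 1: By the law of cosines on triangle SVX: SX² = 5² + 5² − 2·5·5·cos(60°) = 25, so SX = 5.
Step 2: By the inverse law of cosines on triangle VSX: cos(∠VSX) = (5² + 5² − 5²) / (2·5·5) = 25/50 = 0.5, so ∠VSX = 60°.

Therefore, the measure of angle ∠VSX = 60°.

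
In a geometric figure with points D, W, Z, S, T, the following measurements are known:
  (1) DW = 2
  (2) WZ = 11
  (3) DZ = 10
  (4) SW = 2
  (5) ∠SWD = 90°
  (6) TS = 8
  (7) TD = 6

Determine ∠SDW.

Step 1: By the law of cosines on triangle DWS: DS² = 2² + 2² − 2·2·2·cos(90°) = 8, so DS = 2·√2.
Step 2: By the inverse law of cosines on triangle SDW: cos(∠SDW) = ((2·√2)² + 2² − 2²) / (2·2·√2·2) = 8/11.31 = 0.7071, so ∠SDW = 45°.

Therefore, the measure of angle ∠SDW = 45°.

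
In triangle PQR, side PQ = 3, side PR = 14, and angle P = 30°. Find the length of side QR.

When two sides and the included angle are known, the law of cosines gives the third side.
c^2 = a^2 + b^2 - 2ab cos(C) generalizes the Pythagorean theorem to non-right triangles.
Here: QR^2 = 9 + 196 - 84*(sqrt(3)/2) = 205 - 42*sqrt(3)
QR = sqrt(205 - 42*sqrt(3))

sqrt(205 - 42*sqrt(3))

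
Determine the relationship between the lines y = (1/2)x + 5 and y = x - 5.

Slope of line 1: m1 = 1/2
Slope of line 2: m2 = 1
For parallel lines we need equal slopes: 1/2 != 1.
For perpendicular lines we need m1*m2 = -1: (1/2)(1) = 1/2 != -1.
Since neither condition holds, the lines are neither parallel nor perpendicular.

Neither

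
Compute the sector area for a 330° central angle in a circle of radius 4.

Sector area = π(4²)(11/12) = 44*pi/3

44*pi/3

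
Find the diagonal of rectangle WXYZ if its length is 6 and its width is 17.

d = sqrt(6^2 + 17^2) = sqrt(325) = 5*sqrt(13)

5*sqrt(13)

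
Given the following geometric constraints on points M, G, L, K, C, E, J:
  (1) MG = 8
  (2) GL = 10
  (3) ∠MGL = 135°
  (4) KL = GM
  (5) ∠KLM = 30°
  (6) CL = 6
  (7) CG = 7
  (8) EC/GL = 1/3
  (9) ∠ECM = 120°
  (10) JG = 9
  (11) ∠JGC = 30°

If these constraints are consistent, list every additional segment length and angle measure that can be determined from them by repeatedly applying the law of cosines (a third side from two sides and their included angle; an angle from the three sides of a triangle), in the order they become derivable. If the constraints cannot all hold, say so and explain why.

The constraints are consistent. Derivable facts, in order:
After 1 step:
- CJ ≈ 4.57
- ML ≈ 16.65
- ∠CGL = 36.18°
- ∠CLG = 43.53°
- ∠GCL = 100.29°
After 2 steps:
- MK ≈ 10.51
- ∠CJG = 49.99°
- ∠GCJ = 100.01°
- ∠GLM = 19.86°
- ∠GML = 25.14°
After 3 steps:
- ∠KML = 22.37°
- ∠LKM = 127.63°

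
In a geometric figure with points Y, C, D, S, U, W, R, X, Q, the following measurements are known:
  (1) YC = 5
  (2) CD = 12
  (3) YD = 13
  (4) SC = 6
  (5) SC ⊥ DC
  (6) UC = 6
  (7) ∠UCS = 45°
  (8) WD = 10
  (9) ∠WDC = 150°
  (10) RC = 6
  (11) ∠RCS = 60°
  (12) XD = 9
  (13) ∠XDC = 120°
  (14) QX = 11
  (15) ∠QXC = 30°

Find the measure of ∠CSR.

Step 1: By the law of cosines on triangle SCR: SR² = 6² + 6² − 2·6·6·cos(60°) = 36, so SR = 6.
Step 2: By the inverse law of cosines on triangle CSR: cos(∠CSR) = (6² + 6² − 6²) / (2·6·6) = 36/72 = 0.5, so ∠CSR = 60°.

Therefore, the measure of angle ∠CSR = 60°.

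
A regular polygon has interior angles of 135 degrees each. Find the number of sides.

Exterior angle = 180 - 135 = 45. n = 360 / 45 = 8.

8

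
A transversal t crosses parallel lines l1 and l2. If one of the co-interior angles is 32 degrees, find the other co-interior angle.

Co-interior angles sum to 180: 180 - 32 = 148 degrees.

148 degrees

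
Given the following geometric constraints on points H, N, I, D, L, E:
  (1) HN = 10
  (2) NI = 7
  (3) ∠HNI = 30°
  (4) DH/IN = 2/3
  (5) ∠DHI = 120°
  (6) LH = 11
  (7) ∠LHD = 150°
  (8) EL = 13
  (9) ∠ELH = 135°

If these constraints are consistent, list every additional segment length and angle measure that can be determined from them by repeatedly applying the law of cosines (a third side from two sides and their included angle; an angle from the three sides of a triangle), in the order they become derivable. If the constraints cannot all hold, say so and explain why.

The constraints are consistent. Derivable facts, in order:
After 1 step:
- DL ≈ 15.22
- HE ≈ 22.19
- HI ≈ 5.27
After 2 steps:
- ID ≈ 8.61
- ∠DLH = 8.82°
- ∠EHL = 24.48°
- ∠HDL = 21.18°
- ∠HEL = 20.52°
- ∠HIN = 108.37°
- ∠IHN = 41.63°
After 3 steps:
- ∠DIH = 28°
- ∠HDI = 32°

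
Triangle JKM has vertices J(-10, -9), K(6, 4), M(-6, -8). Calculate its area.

The Shoelace formula computes the area from vertex coordinates by summing cross products.
For vertices (-10,-9), (6,4), (-6,-8):
Signed sum = -10*4 - 6*-9 + 6*-8 - -6*4 + -6*-9 - -10*-8
= 14 + -24 + -26 = -36
Area = (1/2)|-36| = 18.

18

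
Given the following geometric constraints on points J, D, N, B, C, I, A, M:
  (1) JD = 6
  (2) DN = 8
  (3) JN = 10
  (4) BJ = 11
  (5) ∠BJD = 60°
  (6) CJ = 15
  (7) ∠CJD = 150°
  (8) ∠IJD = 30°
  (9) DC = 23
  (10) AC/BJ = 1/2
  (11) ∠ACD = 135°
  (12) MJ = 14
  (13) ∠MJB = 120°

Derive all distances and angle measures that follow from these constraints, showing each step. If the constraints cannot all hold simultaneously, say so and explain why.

These constraints are not satisfiable: by the triangle inequality in triangle JDC, (1) JD = 6 and (6) CJ = 15 force DC ≤ 6 + 15 = 21, but (9) says DC = 23. No planar figure meets all of them, so nothing further can be derived.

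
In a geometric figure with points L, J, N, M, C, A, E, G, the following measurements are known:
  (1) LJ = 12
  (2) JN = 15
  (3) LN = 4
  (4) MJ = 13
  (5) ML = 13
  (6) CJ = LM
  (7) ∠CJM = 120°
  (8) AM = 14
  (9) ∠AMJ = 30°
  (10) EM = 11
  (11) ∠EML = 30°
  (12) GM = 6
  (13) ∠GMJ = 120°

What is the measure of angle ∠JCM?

From the given relations: CJ = LM = 13.
Step 1: By the law of cosines on triangle CJM: CM² = 13² + 13² − 2·13·13·cos(120°) = 507, so CM = 13·√3.
Step 2: By the inverse law of cosines on triangle JCM: cos(∠JCM) = (13² + (13·√3)² − 13²) / (2·13·13·√3) = 507/585.43 = 0.866, so ∠JCM = 30°.

Therefore, the measure of angle ∠JCM = 30°.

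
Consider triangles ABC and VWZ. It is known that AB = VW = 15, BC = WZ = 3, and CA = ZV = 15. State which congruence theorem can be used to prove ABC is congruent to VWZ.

Consider the given information: AB = VW = 15, BC = WZ = 3, and CA = ZV = 15
This is not SAS or HL: SAS requires two sides and the included angle between them. HL only applies to right triangles with matching hypotenuse and leg.
The correct criterion is SSS. All three pairs of corresponding sides are equal (Side-Side-Side).

SSS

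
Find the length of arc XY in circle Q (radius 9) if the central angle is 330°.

Arc length = 2πr × θ/360
= 2π × 9 × 11/12
= 33*pi/2

33*pi/2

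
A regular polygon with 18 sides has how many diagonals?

The number of diagonals in an n-gon is n(n - 3)/2.
For n = 18: 18(18 - 3)/2 = 18 × 15 / 2 = 135.

135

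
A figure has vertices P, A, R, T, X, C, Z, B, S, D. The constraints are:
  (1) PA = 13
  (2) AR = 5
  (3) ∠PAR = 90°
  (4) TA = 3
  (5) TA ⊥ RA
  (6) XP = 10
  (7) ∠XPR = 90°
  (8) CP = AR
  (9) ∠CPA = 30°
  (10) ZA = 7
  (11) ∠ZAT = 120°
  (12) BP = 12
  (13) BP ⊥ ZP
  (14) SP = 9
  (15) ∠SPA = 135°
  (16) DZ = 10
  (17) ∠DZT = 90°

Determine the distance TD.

Step 1: By the law of cosines on triangle ZAT: ZT² = 7² + 3² − 2·7·3·cos(120°) = 79, so ZT = √79.
Step 2: By the law of cosines on triangle TZD: TD² = √79² + 10² − 2·√79·10·cos(90°) = 179, so TD = √179.

Therefore, the length of TD = √179.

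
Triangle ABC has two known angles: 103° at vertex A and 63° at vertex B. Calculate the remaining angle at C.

The interior angles sum to 180°: angle C = 180 - 103 - 63 = 14°.
The triangle is obtuse (angles 103°, 63°, 14°).

14 degrees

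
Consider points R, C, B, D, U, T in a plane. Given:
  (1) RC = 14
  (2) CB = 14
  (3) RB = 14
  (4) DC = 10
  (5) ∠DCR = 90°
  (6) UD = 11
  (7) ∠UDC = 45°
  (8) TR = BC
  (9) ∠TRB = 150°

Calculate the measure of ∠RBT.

From the given relations: TR = BC = 14.
Step 1: By the law of cosines on triangle BRT: BT² = 14² + 14² − 2·14·14·cos(150°) = 731.48, so BT ≈ 27.05.
Step 2: By the inverse law of cosines on triangle RBT: cos(∠RBT) = (14² + 27.05² − 14²) / (2·14·27.05) = 731.48/757.29 = 0.9659, so ∠RBT = 15°.

Therefore, the measure of angle ∠RBT = 15°.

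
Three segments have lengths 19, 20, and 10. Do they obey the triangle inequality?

Check all three triangle inequalities:
19 + 20 = 39 > 10 ✓
19 + 10 = 29 > 20 ✓
20 + 10 = 30 > 19 ✓
All conditions hold, so these sides form a valid triangle.

Yes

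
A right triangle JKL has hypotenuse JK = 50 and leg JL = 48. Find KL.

Rearranging the Pythagorean theorem to solve for the unknown leg:
leg^2 = hypotenuse^2 - known_leg^2 = 2500 - 2304 = 196
leg = sqrt(196) = 14.

14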